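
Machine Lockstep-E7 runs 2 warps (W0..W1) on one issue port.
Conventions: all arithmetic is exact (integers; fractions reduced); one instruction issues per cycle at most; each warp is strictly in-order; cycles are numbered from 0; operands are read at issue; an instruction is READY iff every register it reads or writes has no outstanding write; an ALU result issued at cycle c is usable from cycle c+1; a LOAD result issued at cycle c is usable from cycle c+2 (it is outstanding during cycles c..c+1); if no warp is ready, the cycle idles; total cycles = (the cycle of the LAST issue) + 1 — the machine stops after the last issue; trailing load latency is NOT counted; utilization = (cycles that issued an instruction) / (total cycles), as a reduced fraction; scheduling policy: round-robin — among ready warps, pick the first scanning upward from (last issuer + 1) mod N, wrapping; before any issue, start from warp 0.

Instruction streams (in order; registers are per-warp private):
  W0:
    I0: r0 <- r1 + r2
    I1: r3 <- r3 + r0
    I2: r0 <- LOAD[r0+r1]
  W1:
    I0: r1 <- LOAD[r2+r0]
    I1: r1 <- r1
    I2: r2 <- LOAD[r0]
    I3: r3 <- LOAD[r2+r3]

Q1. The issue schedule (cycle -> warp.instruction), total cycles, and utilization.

cycle 0: W0.I0
cycle 1: W1.I0
cycle 2: W0.I1
cycle 3: W1.I1
cycle 4: W0.I2
cycle 5: W1.I2
cycle 6: idle
cycle 7: W1.I3

Answer: 8 cycles, utilization 7/8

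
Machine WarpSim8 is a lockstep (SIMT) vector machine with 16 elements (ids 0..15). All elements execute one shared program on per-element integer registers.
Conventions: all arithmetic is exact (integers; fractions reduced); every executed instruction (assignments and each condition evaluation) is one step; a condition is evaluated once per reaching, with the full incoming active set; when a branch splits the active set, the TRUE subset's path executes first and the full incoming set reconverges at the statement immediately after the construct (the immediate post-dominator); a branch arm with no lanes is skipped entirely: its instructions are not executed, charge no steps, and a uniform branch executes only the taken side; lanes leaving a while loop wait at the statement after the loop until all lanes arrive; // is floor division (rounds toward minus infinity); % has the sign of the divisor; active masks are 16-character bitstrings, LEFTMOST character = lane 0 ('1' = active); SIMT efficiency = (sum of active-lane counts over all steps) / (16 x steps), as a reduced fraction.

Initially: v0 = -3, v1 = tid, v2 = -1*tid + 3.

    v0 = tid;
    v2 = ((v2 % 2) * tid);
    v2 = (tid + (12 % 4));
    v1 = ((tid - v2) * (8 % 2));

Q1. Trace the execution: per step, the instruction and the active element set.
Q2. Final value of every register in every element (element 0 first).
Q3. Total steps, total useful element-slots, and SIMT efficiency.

step 0: v0 <- tid                    1111111111111111
step 1: v2 <- ((v2 % 2) * tid)       1111111111111111
step 2: v2 <- (tid + (12 % 4))       1111111111111111
step 3: v1 <- ((tid - v2) * (8 % 2)) 1111111111111111

Answer: 4 steps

v0: 0,1,2,3,4,5,6,7,8,9,10,11,12,13,14,15
v1: 0,0,0,0,0,0,0,0,0,0,0,0,0,0,0,0
v2: 0,1,2,3,4,5,6,7,8,9,10,11,12,13,14,15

steps = 4; useful = 64; efficiency = 64/64 = 1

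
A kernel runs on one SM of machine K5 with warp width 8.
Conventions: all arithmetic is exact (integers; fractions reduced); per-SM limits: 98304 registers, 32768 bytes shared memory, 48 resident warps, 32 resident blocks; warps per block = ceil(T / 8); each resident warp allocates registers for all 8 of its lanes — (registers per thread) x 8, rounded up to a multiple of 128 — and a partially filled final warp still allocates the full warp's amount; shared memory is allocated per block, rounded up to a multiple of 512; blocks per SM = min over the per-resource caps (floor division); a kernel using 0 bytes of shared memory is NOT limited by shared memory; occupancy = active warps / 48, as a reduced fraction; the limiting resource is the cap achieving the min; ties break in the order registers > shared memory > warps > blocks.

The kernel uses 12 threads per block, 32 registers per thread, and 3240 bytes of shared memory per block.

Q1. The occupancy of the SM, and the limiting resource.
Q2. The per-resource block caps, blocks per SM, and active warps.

Answer: occupancy 3/8, limited by shared memory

registers: 192 blocks
shared memory: 9 blocks
warps: 24 blocks
blocks: 32 blocks

Answer: 9 blocks, 18 active warps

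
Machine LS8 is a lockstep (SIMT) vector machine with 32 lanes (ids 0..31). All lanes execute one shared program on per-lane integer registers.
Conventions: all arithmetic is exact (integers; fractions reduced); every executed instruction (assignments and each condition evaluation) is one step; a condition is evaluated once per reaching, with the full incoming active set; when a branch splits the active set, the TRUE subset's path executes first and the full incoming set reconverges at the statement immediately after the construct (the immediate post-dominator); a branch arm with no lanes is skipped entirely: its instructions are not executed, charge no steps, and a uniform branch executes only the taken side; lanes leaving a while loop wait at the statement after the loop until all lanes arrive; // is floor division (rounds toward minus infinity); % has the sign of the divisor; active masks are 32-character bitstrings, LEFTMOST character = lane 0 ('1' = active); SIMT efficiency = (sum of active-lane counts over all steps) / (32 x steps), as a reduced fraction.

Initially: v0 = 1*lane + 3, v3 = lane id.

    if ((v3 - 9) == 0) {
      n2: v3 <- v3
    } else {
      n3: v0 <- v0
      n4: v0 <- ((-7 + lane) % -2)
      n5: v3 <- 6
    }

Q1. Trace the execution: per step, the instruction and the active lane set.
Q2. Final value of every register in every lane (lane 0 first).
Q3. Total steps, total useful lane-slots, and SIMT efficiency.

step 0: eval ((v3 - 9) == 0)         11111111111111111111111111111111
step 1: v3 <- v3                     00000000010000000000000000000000
step 2: v0 <- v0                     11111111101111111111111111111111
step 3: v0 <- ((-7 + lane) % -2)     11111111101111111111111111111111
step 4: v3 <- 6                      11111111101111111111111111111111

Answer: 5 steps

v0: -1,0,-1,0,-1,0,-1,0,-1,12,-1,0,-1,0,-1,0,-1,0,-1,0,-1,0,-1,0,-1,0,-1,0,-1,0,-1,0
v3: 6,6,6,6,6,6,6,6,6,9,6,6,6,6,6,6,6,6,6,6,6,6,6,6,6,6,6,6,6,6,6,6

steps = 5; useful = 126; efficiency = 126/160 = 63/80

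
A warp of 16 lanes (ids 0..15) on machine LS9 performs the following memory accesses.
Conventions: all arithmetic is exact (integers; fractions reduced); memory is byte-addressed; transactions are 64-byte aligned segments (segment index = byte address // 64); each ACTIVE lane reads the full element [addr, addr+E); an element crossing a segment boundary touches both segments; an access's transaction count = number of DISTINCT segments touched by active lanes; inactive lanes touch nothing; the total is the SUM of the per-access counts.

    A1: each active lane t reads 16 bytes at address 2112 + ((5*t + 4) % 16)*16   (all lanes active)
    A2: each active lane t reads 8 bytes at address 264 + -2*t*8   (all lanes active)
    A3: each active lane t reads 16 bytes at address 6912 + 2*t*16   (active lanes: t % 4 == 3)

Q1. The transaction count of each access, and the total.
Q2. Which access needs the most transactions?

A1: 4 transactions
A2: 5 transactions
A3: 4 transactions

Answer: 4,5,4; total 13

Answer: A2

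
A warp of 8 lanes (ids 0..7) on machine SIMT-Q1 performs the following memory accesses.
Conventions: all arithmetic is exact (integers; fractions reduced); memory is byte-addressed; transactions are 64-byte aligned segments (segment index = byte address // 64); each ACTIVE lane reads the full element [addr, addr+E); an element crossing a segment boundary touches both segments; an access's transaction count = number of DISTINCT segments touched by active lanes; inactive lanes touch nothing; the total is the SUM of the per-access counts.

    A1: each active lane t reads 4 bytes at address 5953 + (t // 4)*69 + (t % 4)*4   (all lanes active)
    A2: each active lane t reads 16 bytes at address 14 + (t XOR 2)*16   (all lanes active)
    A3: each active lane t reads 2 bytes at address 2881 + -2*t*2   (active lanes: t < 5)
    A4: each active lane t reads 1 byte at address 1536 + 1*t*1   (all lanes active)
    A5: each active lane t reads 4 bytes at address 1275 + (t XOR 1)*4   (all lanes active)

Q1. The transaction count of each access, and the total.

A1: 2 transactions
A2: 3 transactions
A3: 2 transactions
A4: 1 transaction
A5: 2 transactions

Answer: 2,3,2,1,2; total 10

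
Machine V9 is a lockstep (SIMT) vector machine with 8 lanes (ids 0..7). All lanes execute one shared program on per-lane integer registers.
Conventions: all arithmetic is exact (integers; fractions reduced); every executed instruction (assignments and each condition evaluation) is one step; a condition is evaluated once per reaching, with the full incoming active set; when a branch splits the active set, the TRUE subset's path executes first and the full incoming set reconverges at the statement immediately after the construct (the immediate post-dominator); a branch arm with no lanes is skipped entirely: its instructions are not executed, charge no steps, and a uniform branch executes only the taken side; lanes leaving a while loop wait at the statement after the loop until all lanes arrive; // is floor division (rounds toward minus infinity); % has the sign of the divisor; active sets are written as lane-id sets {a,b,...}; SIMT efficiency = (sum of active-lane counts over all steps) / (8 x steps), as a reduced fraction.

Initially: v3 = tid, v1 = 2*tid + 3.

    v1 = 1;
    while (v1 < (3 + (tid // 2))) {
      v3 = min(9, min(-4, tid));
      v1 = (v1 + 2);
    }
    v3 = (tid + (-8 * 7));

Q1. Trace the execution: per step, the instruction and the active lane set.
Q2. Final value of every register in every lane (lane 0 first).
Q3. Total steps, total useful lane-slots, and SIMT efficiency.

step 0: v1 <- 1                      {0,1,2,3,4,5,6,7}
step 1: eval (v1 < (3 + (tid // 2))) {0,1,2,3,4,5,6,7}
step 2: v3 <- min(9, min(-4, tid))   {0,1,2,3,4,5,6,7}
step 3: v1 <- (v1 + 2)               {0,1,2,3,4,5,6,7}
step 4: eval (v1 < (3 + (tid // 2))) {0,1,2,3,4,5,6,7}
step 5: v3 <- min(9, min(-4, tid))   {2,3,4,5,6,7}
step 6: v1 <- (v1 + 2)               {2,3,4,5,6,7}
step 7: eval (v1 < (3 + (tid // 2))) {2,3,4,5,6,7}
step 8: v3 <- min(9, min(-4, tid))   {6,7}
step 9: v1 <- (v1 + 2)               {6,7}
step 10: eval (v1 < (3 + (tid // 2))) {6,7}
step 11: v3 <- (tid + (-8 * 7))       {0,1,2,3,4,5,6,7}

Answer: 12 steps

v3: -56,-55,-54,-53,-52,-51,-50,-49
v1: 3,3,5,5,5,5,7,7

steps = 12; useful = 72; efficiency = 72/96 = 3/4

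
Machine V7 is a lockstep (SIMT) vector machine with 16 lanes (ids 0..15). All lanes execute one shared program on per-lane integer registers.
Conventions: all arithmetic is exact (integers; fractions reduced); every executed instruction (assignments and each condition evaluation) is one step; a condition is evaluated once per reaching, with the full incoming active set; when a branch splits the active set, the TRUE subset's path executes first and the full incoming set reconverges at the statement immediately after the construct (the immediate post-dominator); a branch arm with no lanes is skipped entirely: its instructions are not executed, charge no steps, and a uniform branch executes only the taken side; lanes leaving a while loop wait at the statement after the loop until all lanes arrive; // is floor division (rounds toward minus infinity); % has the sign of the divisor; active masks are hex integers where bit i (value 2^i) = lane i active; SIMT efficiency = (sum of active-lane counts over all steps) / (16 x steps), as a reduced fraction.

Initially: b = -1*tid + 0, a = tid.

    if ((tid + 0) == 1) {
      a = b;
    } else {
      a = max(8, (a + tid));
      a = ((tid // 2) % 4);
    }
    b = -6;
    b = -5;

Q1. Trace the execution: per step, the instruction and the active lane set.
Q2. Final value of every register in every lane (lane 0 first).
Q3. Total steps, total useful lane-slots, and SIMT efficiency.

step 0: eval ((tid + 0) == 1)        0xffff
step 1: a <- b                       0x0002
step 2: a <- max(8, (a + tid))       0xfffd
step 3: a <- ((tid // 2) % 4)        0xfffd
step 4: b <- -6                      0xffff
step 5: b <- -5                      0xffff

Answer: 6 steps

b: -5,-5,-5,-5,-5,-5,-5,-5,-5,-5,-5,-5,-5,-5,-5,-5
a: 0,-1,1,1,2,2,3,3,0,0,1,1,2,2,3,3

steps = 6; useful = 79; efficiency = 79/96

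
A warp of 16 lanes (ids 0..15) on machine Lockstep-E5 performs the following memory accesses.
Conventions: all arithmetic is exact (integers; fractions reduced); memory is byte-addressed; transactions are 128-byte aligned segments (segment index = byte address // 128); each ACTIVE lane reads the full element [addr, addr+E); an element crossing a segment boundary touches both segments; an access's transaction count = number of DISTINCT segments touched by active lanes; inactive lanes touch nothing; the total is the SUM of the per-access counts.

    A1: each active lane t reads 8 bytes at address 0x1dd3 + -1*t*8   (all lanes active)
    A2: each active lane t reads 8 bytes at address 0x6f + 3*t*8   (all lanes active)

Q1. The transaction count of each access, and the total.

A1: 2 transactions
A2: 4 transactions

Answer: 2,4; total 6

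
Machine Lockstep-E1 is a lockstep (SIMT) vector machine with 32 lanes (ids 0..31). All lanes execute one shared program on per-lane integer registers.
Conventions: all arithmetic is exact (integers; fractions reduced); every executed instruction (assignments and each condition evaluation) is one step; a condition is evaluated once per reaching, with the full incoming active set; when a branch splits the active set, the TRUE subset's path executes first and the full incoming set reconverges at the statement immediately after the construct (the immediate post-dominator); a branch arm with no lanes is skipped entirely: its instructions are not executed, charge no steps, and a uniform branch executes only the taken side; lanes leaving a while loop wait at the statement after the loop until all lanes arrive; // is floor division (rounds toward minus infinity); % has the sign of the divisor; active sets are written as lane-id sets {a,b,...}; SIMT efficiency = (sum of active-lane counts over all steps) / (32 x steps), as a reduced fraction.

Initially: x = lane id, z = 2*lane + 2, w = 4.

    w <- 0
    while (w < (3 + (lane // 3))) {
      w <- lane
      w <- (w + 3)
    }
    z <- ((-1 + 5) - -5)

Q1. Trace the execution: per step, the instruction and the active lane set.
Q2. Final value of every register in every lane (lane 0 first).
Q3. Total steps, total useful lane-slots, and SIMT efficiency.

step 0: w <- 0                       {0,1,2,3,4,5,6,7,8,9,10,11,12,13,14,15,16,17,18,19,20,21,22,23,24,25,26,27,28,29,30,31}
step 1: eval (w < (3 + (lane // 3))) {0,1,2,3,4,5,6,7,8,9,10,11,12,13,14,15,16,17,18,19,20,21,22,23,24,25,26,27,28,29,30,31}
step 2: w <- lane                    {0,1,2,3,4,5,6,7,8,9,10,11,12,13,14,15,16,17,18,19,20,21,22,23,24,25,26,27,28,29,30,31}
step 3: w <- (w + 3)                 {0,1,2,3,4,5,6,7,8,9,10,11,12,13,14,15,16,17,18,19,20,21,22,23,24,25,26,27,28,29,30,31}
step 4: eval (w < (3 + (lane // 3))) {0,1,2,3,4,5,6,7,8,9,10,11,12,13,14,15,16,17,18,19,20,21,22,23,24,25,26,27,28,29,30,31}
step 5: z <- ((-1 + 5) - -5)         {0,1,2,3,4,5,6,7,8,9,10,11,12,13,14,15,16,17,18,19,20,21,22,23,24,25,26,27,28,29,30,31}

Answer: 6 steps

x: 0,1,2,3,4,5,6,7,8,9,10,11,12,13,14,15,16,17,18,19,20,21,22,23,24,25,26,27,28,29,30,31
z: 9,9,9,9,9,9,9,9,9,9,9,9,9,9,9,9,9,9,9,9,9,9,9,9,9,9,9,9,9,9,9,9
w: 3,4,5,6,7,8,9,10,11,12,13,14,15,16,17,18,19,20,21,22,23,24,25,26,27,28,29,30,31,32,33,34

steps = 6; useful = 192; efficiency = 192/192 = 1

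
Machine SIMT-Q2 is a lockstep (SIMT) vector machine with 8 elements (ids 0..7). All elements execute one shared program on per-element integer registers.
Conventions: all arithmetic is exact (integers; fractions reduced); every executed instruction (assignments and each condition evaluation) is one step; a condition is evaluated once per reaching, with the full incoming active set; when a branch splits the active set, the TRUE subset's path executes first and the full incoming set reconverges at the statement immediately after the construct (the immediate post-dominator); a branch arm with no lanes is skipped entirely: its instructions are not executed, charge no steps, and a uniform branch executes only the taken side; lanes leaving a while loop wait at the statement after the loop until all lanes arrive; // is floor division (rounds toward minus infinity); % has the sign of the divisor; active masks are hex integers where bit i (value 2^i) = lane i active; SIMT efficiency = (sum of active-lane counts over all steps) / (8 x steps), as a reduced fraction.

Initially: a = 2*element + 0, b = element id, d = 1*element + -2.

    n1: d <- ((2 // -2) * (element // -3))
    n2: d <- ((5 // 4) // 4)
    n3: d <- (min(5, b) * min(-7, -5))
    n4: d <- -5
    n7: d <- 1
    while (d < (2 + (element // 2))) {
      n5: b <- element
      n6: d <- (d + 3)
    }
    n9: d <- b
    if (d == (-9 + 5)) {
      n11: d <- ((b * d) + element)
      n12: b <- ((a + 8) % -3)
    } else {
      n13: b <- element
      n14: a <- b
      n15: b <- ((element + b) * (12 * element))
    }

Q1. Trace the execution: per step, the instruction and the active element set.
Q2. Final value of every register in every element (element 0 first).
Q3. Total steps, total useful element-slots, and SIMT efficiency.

step 0: d <- ((2 // -2) * (element // -3)) 0xff
step 1: d <- ((5 // 4) // 4)         0xff
step 2: d <- (min(5, b) * min(-7, -5)) 0xff
step 3: d <- -5                      0xff
step 4: d <- 1                       0xff
step 5: eval (d < (2 + (element // 2))) 0xff
step 6: b <- element                 0xff
step 7: d <- (d + 3)                 0xff
step 8: eval (d < (2 + (element // 2))) 0xff
step 9: b <- element                 0xc0
step 10: d <- (d + 3)                 0xc0
step 11: eval (d < (2 + (element // 2))) 0xc0
step 12: d <- b                       0xff
step 13: eval (d == (-9 + 5))         0xff
step 14: b <- element                 0xff
step 15: a <- b                       0xff
step 16: b <- ((element + b) * (12 * element)) 0xff

Answer: 17 steps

a: 0,1,2,3,4,5,6,7
b: 0,24,96,216,384,600,864,1176
d: 0,1,2,3,4,5,6,7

steps = 17; useful = 118; efficiency = 118/136 = 59/68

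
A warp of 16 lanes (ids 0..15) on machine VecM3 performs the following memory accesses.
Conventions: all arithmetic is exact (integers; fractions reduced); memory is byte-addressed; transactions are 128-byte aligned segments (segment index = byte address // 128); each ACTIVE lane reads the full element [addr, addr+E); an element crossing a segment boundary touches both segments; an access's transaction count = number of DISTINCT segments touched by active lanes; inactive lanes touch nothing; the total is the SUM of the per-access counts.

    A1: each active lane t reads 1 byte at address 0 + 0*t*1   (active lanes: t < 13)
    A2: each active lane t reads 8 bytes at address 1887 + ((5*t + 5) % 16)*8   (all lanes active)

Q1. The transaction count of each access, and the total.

A1: 1 transaction
A2: 2 transactions

Answer: 1,2; total 3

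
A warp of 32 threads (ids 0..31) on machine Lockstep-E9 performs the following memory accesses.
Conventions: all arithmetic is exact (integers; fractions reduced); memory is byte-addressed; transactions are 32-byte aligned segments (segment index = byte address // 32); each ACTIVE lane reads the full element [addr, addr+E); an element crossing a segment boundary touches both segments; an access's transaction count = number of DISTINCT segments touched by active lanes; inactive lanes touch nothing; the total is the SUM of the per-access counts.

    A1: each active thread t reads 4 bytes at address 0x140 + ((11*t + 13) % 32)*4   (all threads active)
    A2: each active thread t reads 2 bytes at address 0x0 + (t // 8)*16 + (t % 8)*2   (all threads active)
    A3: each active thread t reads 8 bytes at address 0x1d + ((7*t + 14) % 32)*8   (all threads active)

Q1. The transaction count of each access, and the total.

A1: 4 transactions
A2: 2 transactions
A3: 9 transactions

Answer: 4,2,9; total 15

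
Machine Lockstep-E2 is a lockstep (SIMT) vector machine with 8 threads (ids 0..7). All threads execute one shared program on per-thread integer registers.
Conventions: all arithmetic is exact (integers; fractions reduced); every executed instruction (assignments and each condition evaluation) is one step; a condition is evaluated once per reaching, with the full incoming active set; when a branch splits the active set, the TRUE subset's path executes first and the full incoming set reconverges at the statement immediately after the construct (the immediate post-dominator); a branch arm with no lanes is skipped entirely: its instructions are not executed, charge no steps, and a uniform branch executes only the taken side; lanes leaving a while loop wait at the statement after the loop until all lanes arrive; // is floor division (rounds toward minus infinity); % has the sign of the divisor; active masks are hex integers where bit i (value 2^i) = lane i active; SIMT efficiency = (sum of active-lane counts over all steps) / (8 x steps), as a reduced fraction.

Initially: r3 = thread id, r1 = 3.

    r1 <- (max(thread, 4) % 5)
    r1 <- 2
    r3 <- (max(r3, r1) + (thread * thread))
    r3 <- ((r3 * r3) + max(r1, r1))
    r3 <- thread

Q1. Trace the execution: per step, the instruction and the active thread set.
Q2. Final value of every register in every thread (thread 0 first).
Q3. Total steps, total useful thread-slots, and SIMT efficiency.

step 0: r1 <- (max(thread, 4) % 5)   0xff
step 1: r1 <- 2                      0xff
step 2: r3 <- (max(r3, r1) + (thread * thread)) 0xff
step 3: r3 <- ((r3 * r3) + max(r1, r1)) 0xff
step 4: r3 <- thread                 0xff

Answer: 5 steps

r3: 0,1,2,3,4,5,6,7
r1: 2,2,2,2,2,2,2,2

steps = 5; useful = 40; efficiency = 40/40 = 1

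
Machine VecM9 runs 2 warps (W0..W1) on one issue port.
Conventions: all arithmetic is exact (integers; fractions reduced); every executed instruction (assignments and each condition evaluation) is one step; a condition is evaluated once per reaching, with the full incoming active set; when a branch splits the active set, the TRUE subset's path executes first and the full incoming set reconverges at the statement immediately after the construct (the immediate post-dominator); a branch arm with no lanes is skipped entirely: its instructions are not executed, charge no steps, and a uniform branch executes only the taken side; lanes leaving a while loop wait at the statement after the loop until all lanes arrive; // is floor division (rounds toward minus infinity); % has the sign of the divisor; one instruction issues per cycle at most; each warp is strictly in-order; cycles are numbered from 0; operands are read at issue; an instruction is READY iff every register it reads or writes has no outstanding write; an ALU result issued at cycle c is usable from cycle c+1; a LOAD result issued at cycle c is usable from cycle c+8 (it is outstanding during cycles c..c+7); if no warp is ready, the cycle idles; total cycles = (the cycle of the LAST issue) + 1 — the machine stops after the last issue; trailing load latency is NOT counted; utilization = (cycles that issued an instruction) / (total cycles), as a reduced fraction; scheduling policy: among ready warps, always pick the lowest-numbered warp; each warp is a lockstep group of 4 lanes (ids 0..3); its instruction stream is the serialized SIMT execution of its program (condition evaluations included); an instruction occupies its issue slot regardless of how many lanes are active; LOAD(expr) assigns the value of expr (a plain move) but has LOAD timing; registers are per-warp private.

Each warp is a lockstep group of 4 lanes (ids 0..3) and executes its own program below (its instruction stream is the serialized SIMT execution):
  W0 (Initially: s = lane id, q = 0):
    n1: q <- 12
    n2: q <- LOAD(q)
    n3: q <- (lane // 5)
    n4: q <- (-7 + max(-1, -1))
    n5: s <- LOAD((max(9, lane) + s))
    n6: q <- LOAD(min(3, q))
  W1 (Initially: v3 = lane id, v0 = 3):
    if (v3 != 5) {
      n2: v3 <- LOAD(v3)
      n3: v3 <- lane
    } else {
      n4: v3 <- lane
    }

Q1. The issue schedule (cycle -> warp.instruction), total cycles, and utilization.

cycle 0: W0.I0
cycle 1: W0.I1
cycle 2: W1.I0
cycle 3: W1.I1
cycle 4: idle
cycle 5: idle
cycle 6: idle
cycle 7: idle
cycle 8: idle
cycle 9: W0.I2
cycle 10: W0.I3
cycle 11: W0.I4
cycle 12: W0.I5
cycle 13: W1.I2

Answer: 14 cycles, utilization 9/14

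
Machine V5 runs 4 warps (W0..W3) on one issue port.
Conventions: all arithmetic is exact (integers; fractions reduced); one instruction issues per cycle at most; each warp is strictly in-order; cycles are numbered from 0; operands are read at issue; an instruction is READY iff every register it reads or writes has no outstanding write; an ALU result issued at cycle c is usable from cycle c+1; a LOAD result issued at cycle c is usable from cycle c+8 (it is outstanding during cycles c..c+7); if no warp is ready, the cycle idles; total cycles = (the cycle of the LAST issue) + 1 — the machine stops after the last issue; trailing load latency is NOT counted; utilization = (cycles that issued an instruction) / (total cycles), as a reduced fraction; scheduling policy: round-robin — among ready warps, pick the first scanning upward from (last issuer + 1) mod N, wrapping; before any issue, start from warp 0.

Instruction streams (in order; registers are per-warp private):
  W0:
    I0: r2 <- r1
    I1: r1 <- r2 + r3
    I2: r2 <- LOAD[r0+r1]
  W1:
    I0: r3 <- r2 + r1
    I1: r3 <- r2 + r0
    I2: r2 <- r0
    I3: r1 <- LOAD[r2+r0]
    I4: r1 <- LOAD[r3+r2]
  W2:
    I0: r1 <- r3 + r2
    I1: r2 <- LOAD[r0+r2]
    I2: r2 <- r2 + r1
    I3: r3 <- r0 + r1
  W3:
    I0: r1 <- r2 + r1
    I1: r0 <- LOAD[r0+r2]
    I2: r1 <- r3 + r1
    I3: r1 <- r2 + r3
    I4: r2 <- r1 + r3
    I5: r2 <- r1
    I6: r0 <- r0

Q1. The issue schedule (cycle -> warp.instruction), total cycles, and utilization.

cycle 0: W0.I0
cycle 1: W1.I0
cycle 2: W2.I0
cycle 3: W3.I0
cycle 4: W0.I1
cycle 5: W1.I1
cycle 6: W2.I1
cycle 7: W3.I1
cycle 8: W0.I2
cycle 9: W1.I2
cycle 10: W3.I2
cycle 11: W1.I3
cycle 12: W3.I3
cycle 13: W3.I4
cycle 14: W2.I2
cycle 15: W3.I5
cycle 16: W2.I3
cycle 17: W3.I6
cycle 18: idle
cycle 19: W1.I4

Answer: 20 cycles, utilization 19/20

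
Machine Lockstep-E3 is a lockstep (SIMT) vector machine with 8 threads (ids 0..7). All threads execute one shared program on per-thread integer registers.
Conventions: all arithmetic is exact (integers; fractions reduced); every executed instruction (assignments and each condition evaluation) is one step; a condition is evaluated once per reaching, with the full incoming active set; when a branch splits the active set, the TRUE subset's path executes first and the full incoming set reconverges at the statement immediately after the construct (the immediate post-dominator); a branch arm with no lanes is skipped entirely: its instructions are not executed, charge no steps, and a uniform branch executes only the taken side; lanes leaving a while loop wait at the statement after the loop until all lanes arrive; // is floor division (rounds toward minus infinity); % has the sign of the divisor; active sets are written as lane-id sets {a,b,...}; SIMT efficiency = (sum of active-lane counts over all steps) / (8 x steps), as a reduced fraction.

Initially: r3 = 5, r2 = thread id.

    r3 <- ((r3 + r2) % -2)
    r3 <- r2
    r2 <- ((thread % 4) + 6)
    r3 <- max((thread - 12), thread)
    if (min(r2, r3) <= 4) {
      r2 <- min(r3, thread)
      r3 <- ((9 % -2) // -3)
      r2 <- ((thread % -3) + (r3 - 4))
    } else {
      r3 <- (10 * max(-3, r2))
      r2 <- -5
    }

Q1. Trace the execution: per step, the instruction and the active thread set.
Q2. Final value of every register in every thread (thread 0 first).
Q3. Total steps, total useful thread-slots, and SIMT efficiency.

step 0: r3 <- ((r3 + r2) % -2)       {0,1,2,3,4,5,6,7}
step 1: r3 <- r2                     {0,1,2,3,4,5,6,7}
step 2: r2 <- ((thread % 4) + 6)     {0,1,2,3,4,5,6,7}
step 3: r3 <- max((thread - 12), thread) {0,1,2,3,4,5,6,7}
step 4: eval (min(r2, r3) <= 4)      {0,1,2,3,4,5,6,7}
step 5: r2 <- min(r3, thread)        {0,1,2,3,4}
step 6: r3 <- ((9 % -2) // -3)       {0,1,2,3,4}
step 7: r2 <- ((thread % -3) + (r3 - 4)) {0,1,2,3,4}
step 8: r3 <- (10 * max(-3, r2))     {5,6,7}
step 9: r2 <- -5                     {5,6,7}

Answer: 10 steps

r3: 0,0,0,0,0,70,80,90
r2: -4,-6,-5,-4,-6,-5,-5,-5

steps = 10; useful = 61; efficiency = 61/80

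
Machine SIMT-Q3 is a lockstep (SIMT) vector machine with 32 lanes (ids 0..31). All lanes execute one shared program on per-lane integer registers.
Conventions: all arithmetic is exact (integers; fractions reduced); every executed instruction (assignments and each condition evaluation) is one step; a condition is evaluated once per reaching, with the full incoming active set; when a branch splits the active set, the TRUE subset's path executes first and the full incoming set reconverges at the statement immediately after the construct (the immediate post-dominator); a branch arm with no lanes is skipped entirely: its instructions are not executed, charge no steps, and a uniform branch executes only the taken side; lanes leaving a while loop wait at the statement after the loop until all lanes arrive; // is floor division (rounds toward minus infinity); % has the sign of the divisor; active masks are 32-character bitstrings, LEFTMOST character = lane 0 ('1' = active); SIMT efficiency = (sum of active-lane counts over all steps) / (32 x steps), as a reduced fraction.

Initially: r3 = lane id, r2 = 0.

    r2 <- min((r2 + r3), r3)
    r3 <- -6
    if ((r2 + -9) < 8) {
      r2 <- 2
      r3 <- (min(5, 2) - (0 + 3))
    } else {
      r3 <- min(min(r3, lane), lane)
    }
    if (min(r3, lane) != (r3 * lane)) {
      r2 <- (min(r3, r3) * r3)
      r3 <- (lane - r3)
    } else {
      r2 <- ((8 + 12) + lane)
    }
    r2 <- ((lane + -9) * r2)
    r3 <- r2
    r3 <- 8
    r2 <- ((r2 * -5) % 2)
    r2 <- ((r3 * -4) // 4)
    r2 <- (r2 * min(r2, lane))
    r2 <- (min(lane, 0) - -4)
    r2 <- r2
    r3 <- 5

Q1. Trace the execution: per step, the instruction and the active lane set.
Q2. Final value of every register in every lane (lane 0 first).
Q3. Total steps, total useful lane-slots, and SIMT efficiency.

step 0: r2 <- min((r2 + r3), r3)     11111111111111111111111111111111
step 1: r3 <- -6                     11111111111111111111111111111111
step 2: eval ((r2 + -9) < 8)         11111111111111111111111111111111
step 3: r2 <- 2                      11111111111111111000000000000000
step 4: r3 <- (min(5, 2) - (0 + 3))  11111111111111111000000000000000
step 5: r3 <- min(min(r3, lane), lane) 00000000000000000111111111111111
step 6: eval (min(r3, lane) != (r3 * lane)) 11111111111111111111111111111111
step 7: r2 <- (min(r3, r3) * r3)     10111111111111111111111111111111
step 8: r3 <- (lane - r3)            10111111111111111111111111111111
step 9: r2 <- ((8 + 12) + lane)      01000000000000000000000000000000
step 10: r2 <- ((lane + -9) * r2)     11111111111111111111111111111111
step 11: r3 <- r2                     11111111111111111111111111111111
step 12: r3 <- 8                      11111111111111111111111111111111
step 13: r2 <- ((r2 * -5) % 2)        11111111111111111111111111111111
step 14: r2 <- ((r3 * -4) // 4)       11111111111111111111111111111111
step 15: r2 <- (r2 * min(r2, lane))   11111111111111111111111111111111
step 16: r2 <- (min(lane, 0) - -4)    11111111111111111111111111111111
step 17: r2 <- r2                     11111111111111111111111111111111
step 18: r3 <- 5                      11111111111111111111111111111111

Answer: 19 steps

r3: 5,5,5,5,5,5,5,5,5,5,5,5,5,5,5,5,5,5,5,5,5,5,5,5,5,5,5,5,5,5,5,5
r2: 4,4,4,4,4,4,4,4,4,4,4,4,4,4,4,4,4,4,4,4,4,4,4,4,4,4,4,4,4,4,4,4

steps = 19; useful = 528; efficiency = 528/608 = 33/38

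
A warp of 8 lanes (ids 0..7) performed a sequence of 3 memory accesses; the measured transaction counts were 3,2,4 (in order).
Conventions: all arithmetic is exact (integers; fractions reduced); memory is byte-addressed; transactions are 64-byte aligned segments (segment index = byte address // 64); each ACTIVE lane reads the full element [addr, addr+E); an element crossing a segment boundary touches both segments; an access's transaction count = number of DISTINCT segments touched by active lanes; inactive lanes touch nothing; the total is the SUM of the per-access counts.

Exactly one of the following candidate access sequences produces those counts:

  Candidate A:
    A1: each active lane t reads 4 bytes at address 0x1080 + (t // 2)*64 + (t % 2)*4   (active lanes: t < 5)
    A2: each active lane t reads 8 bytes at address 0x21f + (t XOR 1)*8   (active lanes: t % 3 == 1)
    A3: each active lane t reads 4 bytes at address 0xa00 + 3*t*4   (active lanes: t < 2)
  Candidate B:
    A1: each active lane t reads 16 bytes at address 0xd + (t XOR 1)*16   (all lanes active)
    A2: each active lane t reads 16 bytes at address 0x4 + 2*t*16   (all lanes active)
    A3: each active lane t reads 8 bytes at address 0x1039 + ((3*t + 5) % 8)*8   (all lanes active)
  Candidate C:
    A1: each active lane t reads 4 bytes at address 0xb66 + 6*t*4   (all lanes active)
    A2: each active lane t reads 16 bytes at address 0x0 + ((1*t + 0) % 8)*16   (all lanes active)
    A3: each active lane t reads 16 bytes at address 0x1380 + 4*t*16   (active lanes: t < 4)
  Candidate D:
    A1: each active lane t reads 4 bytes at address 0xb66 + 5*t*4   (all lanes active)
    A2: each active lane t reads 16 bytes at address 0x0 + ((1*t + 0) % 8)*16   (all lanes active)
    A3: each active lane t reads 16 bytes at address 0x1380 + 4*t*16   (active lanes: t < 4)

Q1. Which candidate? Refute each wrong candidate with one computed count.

A: A3 gives 1 transaction, not 4
B: A2 gives 4 transactions, not 2
C: A1 gives 4 transactions, not 3
D: all counts match (3,2,4)

Answer: D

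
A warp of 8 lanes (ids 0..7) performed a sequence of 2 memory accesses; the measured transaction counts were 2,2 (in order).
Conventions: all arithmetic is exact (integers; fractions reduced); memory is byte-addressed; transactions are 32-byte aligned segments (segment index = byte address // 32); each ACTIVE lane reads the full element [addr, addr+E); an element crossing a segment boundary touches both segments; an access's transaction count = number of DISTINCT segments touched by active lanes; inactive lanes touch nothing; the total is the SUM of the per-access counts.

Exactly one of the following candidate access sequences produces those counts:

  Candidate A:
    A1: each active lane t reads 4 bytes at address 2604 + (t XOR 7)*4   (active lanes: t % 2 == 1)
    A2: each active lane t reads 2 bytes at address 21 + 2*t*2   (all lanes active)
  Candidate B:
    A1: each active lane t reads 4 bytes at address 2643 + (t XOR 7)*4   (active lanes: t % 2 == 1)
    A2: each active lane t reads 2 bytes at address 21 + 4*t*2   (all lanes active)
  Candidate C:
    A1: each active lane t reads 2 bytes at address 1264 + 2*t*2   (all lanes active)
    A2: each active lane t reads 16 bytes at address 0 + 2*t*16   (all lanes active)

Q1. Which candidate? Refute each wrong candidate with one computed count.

B: A2 gives 3 transactions, not 2
C: A2 gives 8 transactions, not 2
A: all counts match (2,2)

Answer: A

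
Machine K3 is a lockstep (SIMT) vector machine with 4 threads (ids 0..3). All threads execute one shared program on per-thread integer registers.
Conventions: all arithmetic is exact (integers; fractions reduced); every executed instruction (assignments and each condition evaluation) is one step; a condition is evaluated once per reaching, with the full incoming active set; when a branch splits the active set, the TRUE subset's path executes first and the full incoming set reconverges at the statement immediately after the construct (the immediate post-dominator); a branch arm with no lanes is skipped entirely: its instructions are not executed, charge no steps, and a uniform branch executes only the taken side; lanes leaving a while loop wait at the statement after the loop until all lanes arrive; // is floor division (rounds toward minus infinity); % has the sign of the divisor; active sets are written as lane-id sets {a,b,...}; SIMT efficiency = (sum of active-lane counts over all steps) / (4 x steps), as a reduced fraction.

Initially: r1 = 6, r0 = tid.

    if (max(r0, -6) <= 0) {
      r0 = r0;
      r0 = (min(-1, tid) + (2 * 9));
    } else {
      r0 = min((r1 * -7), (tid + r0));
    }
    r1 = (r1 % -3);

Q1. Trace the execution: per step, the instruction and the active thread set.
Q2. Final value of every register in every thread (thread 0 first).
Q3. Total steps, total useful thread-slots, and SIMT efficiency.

step 0: eval (max(r0, -6) <= 0)      {0,1,2,3}
step 1: r0 <- r0                     {0}
step 2: r0 <- (min(-1, tid) + (2 * 9)) {0}
step 3: r0 <- min((r1 * -7), (tid + r0)) {1,2,3}
step 4: r1 <- (r1 % -3)              {0,1,2,3}

Answer: 5 steps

r1: 0,0,0,0
r0: 17,-42,-42,-42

steps = 5; useful = 13; efficiency = 13/20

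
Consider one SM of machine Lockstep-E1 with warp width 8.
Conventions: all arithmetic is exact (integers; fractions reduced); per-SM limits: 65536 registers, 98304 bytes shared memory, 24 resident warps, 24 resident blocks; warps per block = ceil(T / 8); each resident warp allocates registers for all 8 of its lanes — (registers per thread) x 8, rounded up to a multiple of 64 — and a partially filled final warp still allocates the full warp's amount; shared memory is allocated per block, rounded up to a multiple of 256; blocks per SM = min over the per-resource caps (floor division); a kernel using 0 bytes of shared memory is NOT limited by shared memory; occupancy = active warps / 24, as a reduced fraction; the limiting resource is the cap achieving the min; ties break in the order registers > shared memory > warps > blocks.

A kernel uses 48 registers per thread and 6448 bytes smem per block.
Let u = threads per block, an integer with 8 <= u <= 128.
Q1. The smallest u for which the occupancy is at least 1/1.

Answer: u = 9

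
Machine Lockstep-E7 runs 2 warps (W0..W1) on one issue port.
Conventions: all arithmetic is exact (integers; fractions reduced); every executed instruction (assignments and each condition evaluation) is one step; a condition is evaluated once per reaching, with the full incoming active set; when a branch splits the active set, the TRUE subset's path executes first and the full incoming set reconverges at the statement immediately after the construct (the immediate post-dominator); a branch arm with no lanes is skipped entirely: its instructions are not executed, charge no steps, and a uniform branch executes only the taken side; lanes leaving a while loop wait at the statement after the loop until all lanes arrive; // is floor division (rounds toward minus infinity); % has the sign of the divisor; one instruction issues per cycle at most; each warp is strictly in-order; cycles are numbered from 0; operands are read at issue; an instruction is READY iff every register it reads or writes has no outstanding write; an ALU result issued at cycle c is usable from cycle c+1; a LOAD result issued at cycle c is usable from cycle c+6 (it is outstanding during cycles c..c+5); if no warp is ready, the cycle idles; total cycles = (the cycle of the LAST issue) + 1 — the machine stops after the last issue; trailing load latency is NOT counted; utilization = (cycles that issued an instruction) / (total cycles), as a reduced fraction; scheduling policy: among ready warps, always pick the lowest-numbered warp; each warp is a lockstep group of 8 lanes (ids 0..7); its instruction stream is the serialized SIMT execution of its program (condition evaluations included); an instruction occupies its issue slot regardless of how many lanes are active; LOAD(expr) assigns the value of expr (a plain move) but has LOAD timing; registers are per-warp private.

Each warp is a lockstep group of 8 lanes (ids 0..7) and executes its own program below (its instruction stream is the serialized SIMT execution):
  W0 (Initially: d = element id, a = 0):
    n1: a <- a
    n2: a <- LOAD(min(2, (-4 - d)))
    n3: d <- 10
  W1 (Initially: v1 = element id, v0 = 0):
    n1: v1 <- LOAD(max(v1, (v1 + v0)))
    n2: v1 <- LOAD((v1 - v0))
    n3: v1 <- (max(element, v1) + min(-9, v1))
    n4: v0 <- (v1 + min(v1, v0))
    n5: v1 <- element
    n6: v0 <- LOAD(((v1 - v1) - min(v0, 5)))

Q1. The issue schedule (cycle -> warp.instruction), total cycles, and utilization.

cycle 0: W0.I0
cycle 1: W0.I1
cycle 2: W0.I2
cycle 3: W1.I0
cycle 4: idle
cycle 5: idle
cycle 6: idle
cycle 7: idle
cycle 8: idle
cycle 9: W1.I1
cycle 10: idle
cycle 11: idle
cycle 12: idle
cycle 13: idle
cycle 14: idle
cycle 15: W1.I2
cycle 16: W1.I3
cycle 17: W1.I4
cycle 18: W1.I5

Answer: 19 cycles, utilization 9/19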